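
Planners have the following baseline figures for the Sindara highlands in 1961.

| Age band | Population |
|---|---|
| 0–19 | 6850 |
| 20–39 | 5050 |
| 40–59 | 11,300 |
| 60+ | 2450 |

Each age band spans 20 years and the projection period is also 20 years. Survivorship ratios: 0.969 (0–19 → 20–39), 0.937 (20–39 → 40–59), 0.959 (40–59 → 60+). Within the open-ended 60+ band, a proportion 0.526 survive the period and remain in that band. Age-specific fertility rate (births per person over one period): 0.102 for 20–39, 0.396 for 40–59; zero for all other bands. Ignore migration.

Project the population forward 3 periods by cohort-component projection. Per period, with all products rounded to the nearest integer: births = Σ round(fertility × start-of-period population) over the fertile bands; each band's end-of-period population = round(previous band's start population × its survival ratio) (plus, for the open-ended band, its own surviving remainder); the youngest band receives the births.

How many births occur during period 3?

2956

After projecting period 1:
Births: 5050 × 0.102 = 515, 11300 × 0.396 = 4475 ⇒ total 4990
20–39: 6850 × 0.969 = 6638
40–59: 5050 × 0.937 = 4732
60+: 11300 × 0.959 + 2450 × 0.526 = 10837 + 1289 = 12126
End of period: [4990, 6638, 4732, 12126]
After projecting period 2:
Births: 6638 × 0.102 = 677, 4732 × 0.396 = 1874 ⇒ total 2551
20–39: 4990 × 0.969 = 4835
40–59: 6638 × 0.937 = 6220
60+: 4732 × 0.959 + 12126 × 0.526 = 4538 + 6378 = 10916
End of period: [2551, 4835, 6220, 10916]
After projecting period 3:
Births: 4835 × 0.102 = 493, 6220 × 0.396 = 2463 ⇒ total 2956
20–39: 2551 × 0.969 = 2472
40–59: 4835 × 0.937 = 4530
60+: 6220 × 0.959 + 10916 × 0.526 = 5965 + 5742 = 11707
End of period: [2956, 2472, 4530, 11707]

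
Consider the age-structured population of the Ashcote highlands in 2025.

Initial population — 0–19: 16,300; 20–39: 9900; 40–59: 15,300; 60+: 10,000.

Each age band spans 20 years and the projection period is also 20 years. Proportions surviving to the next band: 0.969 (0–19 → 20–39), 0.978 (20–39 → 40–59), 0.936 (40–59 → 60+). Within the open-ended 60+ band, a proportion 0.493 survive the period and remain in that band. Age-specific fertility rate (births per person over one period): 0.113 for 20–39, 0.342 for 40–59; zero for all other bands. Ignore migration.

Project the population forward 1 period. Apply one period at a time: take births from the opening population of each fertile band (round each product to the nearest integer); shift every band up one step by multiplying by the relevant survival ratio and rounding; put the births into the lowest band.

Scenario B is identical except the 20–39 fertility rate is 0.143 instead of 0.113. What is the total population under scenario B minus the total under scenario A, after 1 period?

Let group 1 be 0–19 through group 4 = 60+.
— Period 1 —
Births: 9900 * 0.113 = 1119  |  15300 * 0.342 = 5233 ⇒ total 6352
Group 2: 16300 * 0.969 = 15795
Group 3: 9900 * 0.978 = 9682
Group 4: 15300 * 0.936 + 10000 * 0.493 = 14321 + 4930 = 19251
Population now: 0–19=6352, 20–39=15795, 40–59=9682, 60+=19251
Scenario A total after 1 period: 51080
Scenario B projection —
— Period 1 —
Births: 9900 * 0.143 = 1416  |  15300 * 0.342 = 5233 ⇒ total 6649
Group 2: 16300 * 0.969 = 15795
Group 3: 9900 * 0.978 = 9682
Group 4: 15300 * 0.936 + 10000 * 0.493 = 14321 + 4930 = 19251
Population now: 0–19=6649, 20–39=15795, 40–59=9682, 60+=19251
Scenario B total after 1 period: 51377
Difference B − A = 51377 − 51080 = 297

297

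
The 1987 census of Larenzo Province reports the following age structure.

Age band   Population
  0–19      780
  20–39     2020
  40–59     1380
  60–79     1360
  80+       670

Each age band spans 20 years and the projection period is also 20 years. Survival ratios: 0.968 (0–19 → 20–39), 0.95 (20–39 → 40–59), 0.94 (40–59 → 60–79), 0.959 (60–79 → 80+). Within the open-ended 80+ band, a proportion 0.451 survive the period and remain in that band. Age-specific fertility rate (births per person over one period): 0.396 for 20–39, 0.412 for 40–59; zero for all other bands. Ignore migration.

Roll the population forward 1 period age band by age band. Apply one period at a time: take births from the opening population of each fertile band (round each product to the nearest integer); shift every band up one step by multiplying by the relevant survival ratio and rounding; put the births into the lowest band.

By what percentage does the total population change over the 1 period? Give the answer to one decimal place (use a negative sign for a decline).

[period 1]
Births: 2020 × 0.396 = 800, 1380 × 0.412 = 569 ⇒ total 1369
20–39: 780 × 0.968 = 755
40–59: 2020 × 0.95 = 1919
60–79: 1380 × 0.94 = 1297
80+: 1360 × 0.959 + 670 × 0.451 = 1304 + 302 = 1606
Giving 1369 / 755 / 1919 / 1297 / 1606.
Total: 6210 → 6946; change = 736; percentage change = 11.9%

11.9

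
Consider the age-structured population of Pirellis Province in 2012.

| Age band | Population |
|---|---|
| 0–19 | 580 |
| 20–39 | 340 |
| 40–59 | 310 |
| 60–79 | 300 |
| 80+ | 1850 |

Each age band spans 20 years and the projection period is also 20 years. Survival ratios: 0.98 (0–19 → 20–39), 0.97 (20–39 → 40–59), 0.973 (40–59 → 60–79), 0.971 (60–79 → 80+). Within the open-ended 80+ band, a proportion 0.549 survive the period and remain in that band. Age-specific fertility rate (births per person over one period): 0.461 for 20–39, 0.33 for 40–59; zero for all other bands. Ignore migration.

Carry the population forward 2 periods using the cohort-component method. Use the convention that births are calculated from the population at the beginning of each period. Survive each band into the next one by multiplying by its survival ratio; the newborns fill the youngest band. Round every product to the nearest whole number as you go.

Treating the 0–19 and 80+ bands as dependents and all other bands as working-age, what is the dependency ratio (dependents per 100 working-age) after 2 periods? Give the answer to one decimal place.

(Groups numbered youngest = 1 to oldest = 5.)
Period 1.
Births: 340 × 0.461 = 157  |  310 × 0.33 = 102 ⇒ total 259
Group 2: 580 × 0.98 = 568
Group 3: 340 × 0.97 = 330
Group 4: 310 × 0.973 = 302
Group 5: 300 × 0.971 + 1850 × 0.549 = 291 + 1016 = 1307
→ [259, 568, 330, 302, 1307]
Period 2.
Births: 568 × 0.461 = 262  |  330 × 0.33 = 109 ⇒ total 371
Group 2: 259 × 0.98 = 254
Group 3: 568 × 0.97 = 551
Group 4: 330 × 0.973 = 321
Group 5: 302 × 0.971 + 1307 × 0.549 = 293 + 718 = 1011
→ [371, 254, 551, 321, 1011]
Dependents (band 0–19 + band 80+) = 371 + 1011 = 1382; working-age = 1126; ratio = 1382/1126 × 100 = 122.7

122.7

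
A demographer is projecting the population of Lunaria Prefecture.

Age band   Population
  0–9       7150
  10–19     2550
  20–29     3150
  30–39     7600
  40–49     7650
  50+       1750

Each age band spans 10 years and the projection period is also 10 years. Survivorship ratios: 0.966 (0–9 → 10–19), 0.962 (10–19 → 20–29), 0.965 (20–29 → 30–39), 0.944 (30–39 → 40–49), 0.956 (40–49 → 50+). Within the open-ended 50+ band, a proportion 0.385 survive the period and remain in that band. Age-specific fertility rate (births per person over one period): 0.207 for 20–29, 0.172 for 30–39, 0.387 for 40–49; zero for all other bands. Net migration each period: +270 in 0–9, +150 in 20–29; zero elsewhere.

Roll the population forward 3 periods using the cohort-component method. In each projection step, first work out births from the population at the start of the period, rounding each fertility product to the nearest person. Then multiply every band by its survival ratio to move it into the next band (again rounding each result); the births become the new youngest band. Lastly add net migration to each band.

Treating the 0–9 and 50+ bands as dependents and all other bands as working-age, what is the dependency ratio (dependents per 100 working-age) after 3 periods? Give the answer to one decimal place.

54.8

Let group 1 be 0–9 through group 6 = 50+.
Period 1.
Births: 3150 × 0.207 = 652 ; 7600 × 0.172 = 1307 ; 7650 × 0.387 = 2961 → 4920
Group 2: 7150 × 0.966 = 6907
Group 3: 2550 × 0.962 = 2453
Group 4: 3150 × 0.965 = 3040
Group 5: 7600 × 0.944 = 7174
Group 6: 7650 × 0.956 + 1750 × 0.385 = 7313 + 674 = 7987
Net migration: Group 1 + 270 → 5190; Group 3 + 150 → 2603
Population now: 0–9=5190, 10–19=6907, 20–29=2603, 30–39=3040, 40–49=7174, 50+=7987
Period 2.
Births: 2603 × 0.207 = 539 ; 3040 × 0.172 = 523 ; 7174 × 0.387 = 2776 → 3838
Group 2: 5190 × 0.966 = 5014
Group 3: 6907 × 0.962 = 6645
Group 4: 2603 × 0.965 = 2512
Group 5: 3040 × 0.944 = 2870
Group 6: 7174 × 0.956 + 7987 × 0.385 = 6858 + 3075 = 9933
Net migration: Group 1 + 270 → 4108; Group 3 + 150 → 6795
Population now: 0–9=4108, 10–19=5014, 20–29=6795, 30–39=2512, 40–49=2870, 50+=9933
Period 3.
Births: 6795 × 0.207 = 1407 ; 2512 × 0.172 = 432 ; 2870 × 0.387 = 1111 → 2950
Group 2: 4108 × 0.966 = 3968
Group 3: 5014 × 0.962 = 4823
Group 4: 6795 × 0.965 = 6557
Group 5: 2512 × 0.944 = 2371
Group 6: 2870 × 0.956 + 9933 × 0.385 = 2744 + 3824 = 6568
Net migration: Group 1 + 270 → 3220; Group 3 + 150 → 4973
Population now: 0–9=3220, 10–19=3968, 20–29=4973, 30–39=6557, 40–49=2371, 50+=6568
Dependents (band 0–9 + band 50+) = 3220 + 6568 = 9788; working-age = 17869; ratio = 9788/17869 × 100 = 54.8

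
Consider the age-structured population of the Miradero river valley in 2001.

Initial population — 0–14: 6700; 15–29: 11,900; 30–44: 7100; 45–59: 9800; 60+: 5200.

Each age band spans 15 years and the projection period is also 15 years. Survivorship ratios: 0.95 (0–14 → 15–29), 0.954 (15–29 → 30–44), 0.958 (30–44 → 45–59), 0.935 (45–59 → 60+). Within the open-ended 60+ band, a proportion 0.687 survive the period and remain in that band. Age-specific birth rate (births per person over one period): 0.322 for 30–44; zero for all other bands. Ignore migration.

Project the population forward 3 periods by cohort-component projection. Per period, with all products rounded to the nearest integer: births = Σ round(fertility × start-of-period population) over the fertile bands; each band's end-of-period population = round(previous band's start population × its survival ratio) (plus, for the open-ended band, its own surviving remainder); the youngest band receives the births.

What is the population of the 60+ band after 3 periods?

Let band 1 be 0–14 through band 5 = 60+.
Period 1:
Births: 7100 × 0.322 = 2286
Band 2: 6700 × 0.95 = 6365
Band 3: 11900 × 0.954 = 11353
Band 4: 7100 × 0.958 = 6802
Band 5: 9800 × 0.935 + 5200 × 0.687 = 9163 + 3572 = 12735
Giving 2286 / 6365 / 11353 / 6802 / 12735.
Period 2:
Births: 11353 × 0.322 = 3656
Band 2: 2286 × 0.95 = 2172
Band 3: 6365 × 0.954 = 6072
Band 4: 11353 × 0.958 = 10876
Band 5: 6802 × 0.935 + 12735 × 0.687 = 6360 + 8749 = 15109
Giving 3656 / 2172 / 6072 / 10876 / 15109.
Period 3:
Births: 6072 × 0.322 = 1955
Band 2: 3656 × 0.95 = 3473
Band 3: 2172 × 0.954 = 2072
Band 4: 6072 × 0.958 = 5817
Band 5: 10876 × 0.935 + 15109 × 0.687 = 10169 + 10380 = 20549
Giving 1955 / 3473 / 2072 / 5817 / 20549.

20549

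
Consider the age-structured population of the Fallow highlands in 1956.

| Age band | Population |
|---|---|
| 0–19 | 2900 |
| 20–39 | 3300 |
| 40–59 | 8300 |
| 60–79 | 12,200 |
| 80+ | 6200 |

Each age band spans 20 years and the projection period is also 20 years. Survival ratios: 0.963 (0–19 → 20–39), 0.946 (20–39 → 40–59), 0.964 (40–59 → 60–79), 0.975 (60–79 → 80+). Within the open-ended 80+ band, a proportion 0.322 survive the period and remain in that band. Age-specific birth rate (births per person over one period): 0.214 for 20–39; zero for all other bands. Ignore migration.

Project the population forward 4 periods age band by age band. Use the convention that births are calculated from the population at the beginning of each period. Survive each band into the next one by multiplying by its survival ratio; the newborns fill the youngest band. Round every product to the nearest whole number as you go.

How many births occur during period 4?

Numbering the groups 1..5 from youngest to oldest:
Period 1.
Births: 3300 × 0.214 = 706
Group 2: 2900 × 0.963 = 2793
Group 3: 3300 × 0.946 = 3122
Group 4: 8300 × 0.964 = 8001
Group 5: 12200 × 0.975 + 6200 × 0.322 = 11895 + 1996 = 13891
Population now: 0–19=706, 20–39=2793, 40–59=3122, 60–79=8001, 80+=13891
Period 2.
Births: 2793 × 0.214 = 598
Group 2: 706 × 0.963 = 680
Group 3: 2793 × 0.946 = 2642
Group 4: 3122 × 0.964 = 3010
Group 5: 8001 × 0.975 + 13891 × 0.322 = 7801 + 4473 = 12274
Population now: 0–19=598, 20–39=680, 40–59=2642, 60–79=3010, 80+=12274
Period 3.
Births: 680 × 0.214 = 146
Group 2: 598 × 0.963 = 576
Group 3: 680 × 0.946 = 643
Group 4: 2642 × 0.964 = 2547
Group 5: 3010 × 0.975 + 12274 × 0.322 = 2935 + 3952 = 6887
Population now: 0–19=146, 20–39=576, 40–59=643, 60–79=2547, 80+=6887
Period 4.
Births: 576 × 0.214 = 123
Group 2: 146 × 0.963 = 141
Group 3: 576 × 0.946 = 545
Group 4: 643 × 0.964 = 620
Group 5: 2547 × 0.975 + 6887 × 0.322 = 2483 + 2218 = 4701
Population now: 0–19=123, 20–39=141, 40–59=545, 60–79=620, 80+=4701

123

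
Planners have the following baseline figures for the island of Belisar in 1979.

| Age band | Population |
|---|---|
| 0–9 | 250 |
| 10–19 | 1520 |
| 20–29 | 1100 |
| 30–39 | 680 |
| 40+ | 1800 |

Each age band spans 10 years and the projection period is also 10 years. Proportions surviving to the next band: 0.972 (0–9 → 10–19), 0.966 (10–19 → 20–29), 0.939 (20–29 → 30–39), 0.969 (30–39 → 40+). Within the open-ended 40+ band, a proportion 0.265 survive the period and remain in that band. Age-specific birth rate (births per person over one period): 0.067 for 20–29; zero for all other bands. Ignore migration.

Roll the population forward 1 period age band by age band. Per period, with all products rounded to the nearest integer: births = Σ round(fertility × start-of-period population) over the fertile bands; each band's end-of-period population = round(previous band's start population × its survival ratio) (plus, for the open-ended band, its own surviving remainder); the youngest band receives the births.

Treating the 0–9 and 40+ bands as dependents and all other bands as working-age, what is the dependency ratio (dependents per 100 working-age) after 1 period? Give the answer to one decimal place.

Period 1:
Births: 1100 × 0.067 = 74
10–19: 250 × 0.972 = 243
20–29: 1520 × 0.966 = 1468
30–39: 1100 × 0.939 = 1033
40+: 680 × 0.969 + 1800 × 0.265 = 659 + 477 = 1136
Giving 74 / 243 / 1468 / 1033 / 1136.
Dependents (band 0–9 + band 40+) = 74 + 1136 = 1210; working-age = 2744; ratio = 1210/2744 × 100 = 44.1

44.1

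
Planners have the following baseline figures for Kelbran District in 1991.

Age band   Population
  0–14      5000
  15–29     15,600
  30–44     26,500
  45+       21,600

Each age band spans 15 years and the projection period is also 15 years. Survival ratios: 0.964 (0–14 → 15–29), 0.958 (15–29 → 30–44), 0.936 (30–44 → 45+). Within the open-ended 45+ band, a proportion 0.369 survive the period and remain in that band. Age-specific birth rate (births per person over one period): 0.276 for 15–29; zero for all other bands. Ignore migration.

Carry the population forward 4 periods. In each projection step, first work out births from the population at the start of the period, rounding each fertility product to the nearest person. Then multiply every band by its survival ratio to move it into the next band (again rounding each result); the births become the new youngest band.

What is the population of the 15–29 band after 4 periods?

— Period 1 —
Births: 15600 * 0.276 = 4306
15–29: 5000 * 0.964 = 4820
30–44: 15600 * 0.958 = 14945
45+: 26500 * 0.936 + 21600 * 0.369 = 24804 + 7970 = 32774
→ [4306, 4820, 14945, 32774]
— Period 2 —
Births: 4820 * 0.276 = 1330
15–29: 4306 * 0.964 = 4151
30–44: 4820 * 0.958 = 4618
45+: 14945 * 0.936 + 32774 * 0.369 = 13989 + 12094 = 26083
→ [1330, 4151, 4618, 26083]
— Period 3 —
Births: 4151 * 0.276 = 1146
15–29: 1330 * 0.964 = 1282
30–44: 4151 * 0.958 = 3977
45+: 4618 * 0.936 + 26083 * 0.369 = 4322 + 9625 = 13947
→ [1146, 1282, 3977, 13947]
— Period 4 —
Births: 1282 * 0.276 = 354
15–29: 1146 * 0.964 = 1105
30–44: 1282 * 0.958 = 1228
45+: 3977 * 0.936 + 13947 * 0.369 = 3722 + 5146 = 8868
→ [354, 1105, 1228, 8868]

1105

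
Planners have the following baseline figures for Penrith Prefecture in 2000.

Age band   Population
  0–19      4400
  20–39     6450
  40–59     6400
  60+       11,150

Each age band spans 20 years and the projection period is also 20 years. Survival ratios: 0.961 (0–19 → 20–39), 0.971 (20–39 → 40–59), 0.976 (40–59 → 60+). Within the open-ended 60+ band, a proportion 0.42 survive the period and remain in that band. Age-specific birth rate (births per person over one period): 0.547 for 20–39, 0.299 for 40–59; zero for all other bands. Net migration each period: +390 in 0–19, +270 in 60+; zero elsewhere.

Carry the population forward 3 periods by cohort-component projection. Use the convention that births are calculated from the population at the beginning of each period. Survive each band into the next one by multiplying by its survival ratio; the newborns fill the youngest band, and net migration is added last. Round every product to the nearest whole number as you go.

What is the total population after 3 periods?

23456

[period 1]
Births: 6450 * 0.547 = 3528, 6400 * 0.299 = 1914 ⇒ total 5442
20–39: 4400 * 0.961 = 4228
40–59: 6450 * 0.971 = 6263
60+: 6400 * 0.976 + 11150 * 0.42 = 6246 + 4683 = 10929
Net migration: 0–19 + 390 → 5832; 60+ + 270 → 11199
Giving 5832 / 4228 / 6263 / 11199.
[period 2]
Births: 4228 * 0.547 = 2313, 6263 * 0.299 = 1873 ⇒ total 4186
20–39: 5832 * 0.961 = 5605
40–59: 4228 * 0.971 = 4105
60+: 6263 * 0.976 + 11199 * 0.42 = 6113 + 4704 = 10817
Net migration: 0–19 + 390 → 4576; 60+ + 270 → 11087
Giving 4576 / 5605 / 4105 / 11087.
[period 3]
Births: 5605 * 0.547 = 3066, 4105 * 0.299 = 1227 ⇒ total 4293
20–39: 4576 * 0.961 = 4398
40–59: 5605 * 0.971 = 5442
60+: 4105 * 0.976 + 11087 * 0.42 = 4006 + 4657 = 8663
Net migration: 0–19 + 390 → 4683; 60+ + 270 → 8933
Giving 4683 / 4398 / 5442 / 8933.
Total after period 3: 4683 + 4398 + 5442 + 8933 = 23456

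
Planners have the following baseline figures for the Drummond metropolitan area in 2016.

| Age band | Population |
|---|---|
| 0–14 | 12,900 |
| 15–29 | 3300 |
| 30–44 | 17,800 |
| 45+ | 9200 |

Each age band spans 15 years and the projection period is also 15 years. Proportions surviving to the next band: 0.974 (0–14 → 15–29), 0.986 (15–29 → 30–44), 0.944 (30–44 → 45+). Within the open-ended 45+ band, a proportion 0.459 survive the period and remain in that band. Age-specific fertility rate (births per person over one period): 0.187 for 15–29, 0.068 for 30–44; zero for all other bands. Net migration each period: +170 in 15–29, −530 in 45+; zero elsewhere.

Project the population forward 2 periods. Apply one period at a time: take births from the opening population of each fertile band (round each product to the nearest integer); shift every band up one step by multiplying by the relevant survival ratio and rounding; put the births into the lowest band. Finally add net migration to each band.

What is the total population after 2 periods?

Numbering the bands 1..4 from youngest to oldest:
Period 1.
Births: 3300 × 0.187 = 617, 17800 × 0.068 = 1210 — total 1827
Band 2: 12900 × 0.974 = 12565
Band 3: 3300 × 0.986 = 3254
Band 4: 17800 × 0.944 + 9200 × 0.459 = 16803 + 4223 = 21026
Net migration: Band 2 + 170 → 12735; Band 4 − 530 → 20496
Giving 1827 / 12735 / 3254 / 20496.
Period 2.
Births: 12735 × 0.187 = 2381, 3254 × 0.068 = 221 — total 2602
Band 2: 1827 × 0.974 = 1779
Band 3: 12735 × 0.986 = 12557
Band 4: 3254 × 0.944 + 20496 × 0.459 = 3072 + 9408 = 12480
Net migration: Band 2 + 170 → 1949; Band 4 − 530 → 11950
Giving 2602 / 1949 / 12557 / 11950.
Total after period 2: 2602 + 1949 + 12557 + 11950 = 29058

29058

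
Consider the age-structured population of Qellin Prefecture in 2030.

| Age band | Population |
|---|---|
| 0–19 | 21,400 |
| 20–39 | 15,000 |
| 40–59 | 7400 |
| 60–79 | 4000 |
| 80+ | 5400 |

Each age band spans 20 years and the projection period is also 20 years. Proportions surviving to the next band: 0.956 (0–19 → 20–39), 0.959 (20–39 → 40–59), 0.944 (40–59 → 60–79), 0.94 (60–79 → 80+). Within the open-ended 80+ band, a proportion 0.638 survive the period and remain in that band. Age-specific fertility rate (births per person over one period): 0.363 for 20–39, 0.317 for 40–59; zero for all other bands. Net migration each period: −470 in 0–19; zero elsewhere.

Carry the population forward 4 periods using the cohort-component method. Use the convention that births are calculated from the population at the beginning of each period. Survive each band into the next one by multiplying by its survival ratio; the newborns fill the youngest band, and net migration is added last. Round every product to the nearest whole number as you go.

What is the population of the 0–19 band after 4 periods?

5654

Numbering the bands 1..5 from youngest to oldest:
Period 1:
Births: 15000 × 0.363 = 5445, 7400 × 0.317 = 2346 — total 7791
Band 2: 21400 × 0.956 = 20458
Band 3: 15000 × 0.959 = 14385
Band 4: 7400 × 0.944 = 6986
Band 5: 4000 × 0.94 + 5400 × 0.638 = 3760 + 3445 = 7205
Net migration: Band 1 − 470 → 7321
Population now: 0–19=7321, 20–39=20458, 40–59=14385, 60–79=6986, 80+=7205
Period 2:
Births: 20458 × 0.363 = 7426, 14385 × 0.317 = 4560 — total 11986
Band 2: 7321 × 0.956 = 6999
Band 3: 20458 × 0.959 = 19619
Band 4: 14385 × 0.944 = 13579
Band 5: 6986 × 0.94 + 7205 × 0.638 = 6567 + 4597 = 11164
Net migration: Band 1 − 470 → 11516
Population now: 0–19=11516, 20–39=6999, 40–59=19619, 60–79=13579, 80+=11164
Period 3:
Births: 6999 × 0.363 = 2541, 19619 × 0.317 = 6219 — total 8760
Band 2: 11516 × 0.956 = 11009
Band 3: 6999 × 0.959 = 6712
Band 4: 19619 × 0.944 = 18520
Band 5: 13579 × 0.94 + 11164 × 0.638 = 12764 + 7123 = 19887
Net migration: Band 1 − 470 → 8290
Population now: 0–19=8290, 20–39=11009, 40–59=6712, 60–79=18520, 80+=19887
Period 4:
Births: 11009 × 0.363 = 3996, 6712 × 0.317 = 2128 — total 6124
Band 2: 8290 × 0.956 = 7925
Band 3: 11009 × 0.959 = 10558
Band 4: 6712 × 0.944 = 6336
Band 5: 18520 × 0.94 + 19887 × 0.638 = 17409 + 12688 = 30097
Net migration: Band 1 − 470 → 5654
Population now: 0–19=5654, 20–39=7925, 40–59=10558, 60–79=6336, 80+=30097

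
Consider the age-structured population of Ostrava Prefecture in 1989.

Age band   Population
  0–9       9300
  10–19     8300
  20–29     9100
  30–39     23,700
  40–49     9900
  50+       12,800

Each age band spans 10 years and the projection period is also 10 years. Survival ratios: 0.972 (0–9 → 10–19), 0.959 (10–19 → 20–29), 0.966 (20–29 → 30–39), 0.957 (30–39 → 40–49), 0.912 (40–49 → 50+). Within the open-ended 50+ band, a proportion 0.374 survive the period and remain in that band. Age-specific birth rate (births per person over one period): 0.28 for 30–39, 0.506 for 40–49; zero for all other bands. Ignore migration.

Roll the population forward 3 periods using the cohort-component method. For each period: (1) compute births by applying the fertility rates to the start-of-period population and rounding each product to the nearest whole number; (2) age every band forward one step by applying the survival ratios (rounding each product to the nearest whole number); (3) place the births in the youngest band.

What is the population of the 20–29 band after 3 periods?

After projecting period 1:
Births: 23700 × 0.28 = 6636 ; 9900 × 0.506 = 5009 → 11645
10–19: 9300 × 0.972 = 9040
20–29: 8300 × 0.959 = 7960
30–39: 9100 × 0.966 = 8791
40–49: 23700 × 0.957 = 22681
50+: 9900 × 0.912 + 12800 × 0.374 = 9029 + 4787 = 13816
Population now: 0–9=11645, 10–19=9040, 20–29=7960, 30–39=8791, 40–49=22681, 50+=13816
After projecting period 2:
Births: 8791 × 0.28 = 2461 ; 22681 × 0.506 = 11477 → 13938
10–19: 11645 × 0.972 = 11319
20–29: 9040 × 0.959 = 8669
30–39: 7960 × 0.966 = 7689
40–49: 8791 × 0.957 = 8413
50+: 22681 × 0.912 + 13816 × 0.374 = 20685 + 5167 = 25852
Population now: 0–9=13938, 10–19=11319, 20–29=8669, 30–39=7689, 40–49=8413, 50+=25852
After projecting period 3:
Births: 7689 × 0.28 = 2153 ; 8413 × 0.506 = 4257 → 6410
10–19: 13938 × 0.972 = 13548
20–29: 11319 × 0.959 = 10855
30–39: 8669 × 0.966 = 8374
40–49: 7689 × 0.957 = 7358
50+: 8413 × 0.912 + 25852 × 0.374 = 7673 + 9669 = 17342
Population now: 0–9=6410, 10–19=13548, 20–29=10855, 30–39=8374, 40–49=7358, 50+=17342

10855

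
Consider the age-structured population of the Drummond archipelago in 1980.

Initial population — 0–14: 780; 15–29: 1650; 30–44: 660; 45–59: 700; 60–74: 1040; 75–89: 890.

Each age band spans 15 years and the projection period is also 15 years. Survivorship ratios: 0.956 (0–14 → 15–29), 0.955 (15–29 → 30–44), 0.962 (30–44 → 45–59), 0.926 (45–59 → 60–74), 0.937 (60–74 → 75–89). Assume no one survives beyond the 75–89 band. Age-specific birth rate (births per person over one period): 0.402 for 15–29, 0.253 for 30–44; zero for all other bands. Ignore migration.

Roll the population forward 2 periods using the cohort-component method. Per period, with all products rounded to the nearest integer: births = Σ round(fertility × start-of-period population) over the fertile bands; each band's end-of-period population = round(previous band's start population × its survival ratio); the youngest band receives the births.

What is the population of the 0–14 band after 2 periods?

— Period 1 —
Births: 1650 * 0.402 = 663 ; 660 * 0.253 = 167 → total 830
15–29: 780 * 0.956 = 746
30–44: 1650 * 0.955 = 1576
45–59: 660 * 0.962 = 635
60–74: 700 * 0.926 = 648
75–89: 1040 * 0.937 = 974
Giving 830 / 746 / 1576 / 635 / 648 / 974.
— Period 2 —
Births: 746 * 0.402 = 300 ; 1576 * 0.253 = 399 → total 699
15–29: 830 * 0.956 = 793
30–44: 746 * 0.955 = 712
45–59: 1576 * 0.962 = 1516
60–74: 635 * 0.926 = 588
75–89: 648 * 0.937 = 607
Giving 699 / 793 / 712 / 1516 / 588 / 607.

699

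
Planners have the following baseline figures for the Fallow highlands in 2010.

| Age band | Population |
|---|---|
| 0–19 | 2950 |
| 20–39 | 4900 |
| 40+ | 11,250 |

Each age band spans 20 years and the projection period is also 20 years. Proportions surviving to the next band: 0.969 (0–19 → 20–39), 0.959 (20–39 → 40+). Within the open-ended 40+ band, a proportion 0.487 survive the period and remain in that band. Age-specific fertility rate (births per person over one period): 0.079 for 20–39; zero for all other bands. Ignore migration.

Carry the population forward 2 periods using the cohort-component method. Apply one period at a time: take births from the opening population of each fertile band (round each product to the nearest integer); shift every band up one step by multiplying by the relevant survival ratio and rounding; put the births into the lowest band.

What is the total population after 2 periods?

Let group 1 be 0–19 through group 3 = 40+.
Period 1:
Births: 4900 × 0.079 = 387
Group 2: 2950 × 0.969 = 2859
Group 3: 4900 × 0.959 + 11250 × 0.487 = 4699 + 5479 = 10178
End of period: [387, 2859, 10178]
Period 2:
Births: 2859 × 0.079 = 226
Group 2: 387 × 0.969 = 375
Group 3: 2859 × 0.959 + 10178 × 0.487 = 2742 + 4957 = 7699
End of period: [226, 375, 7699]
Total after period 2: 226 + 375 + 7699 = 8300

8300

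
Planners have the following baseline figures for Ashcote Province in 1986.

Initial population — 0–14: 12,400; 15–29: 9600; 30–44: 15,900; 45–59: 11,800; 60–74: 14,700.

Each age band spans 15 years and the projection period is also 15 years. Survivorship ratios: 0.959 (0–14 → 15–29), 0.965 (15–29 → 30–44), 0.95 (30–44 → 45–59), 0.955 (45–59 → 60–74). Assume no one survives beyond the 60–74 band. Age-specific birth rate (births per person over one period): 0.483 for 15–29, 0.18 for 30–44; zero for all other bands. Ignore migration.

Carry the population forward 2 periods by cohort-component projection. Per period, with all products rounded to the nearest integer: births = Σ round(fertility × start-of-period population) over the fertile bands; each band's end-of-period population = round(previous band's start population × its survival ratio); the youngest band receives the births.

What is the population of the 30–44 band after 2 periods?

11476

(Groups numbered youngest = 1 to oldest = 5.)
— Period 1 —
Births: 9600 * 0.483 = 4637 ; 15900 * 0.18 = 2862 → total 7499
Group 2: 12400 * 0.959 = 11892
Group 3: 9600 * 0.965 = 9264
Group 4: 15900 * 0.95 = 15105
Group 5: 11800 * 0.955 = 11269
Giving 7499 / 11892 / 9264 / 15105 / 11269.
— Period 2 —
Births: 11892 * 0.483 = 5744 ; 9264 * 0.18 = 1668 → total 7412
Group 2: 7499 * 0.959 = 7192
Group 3: 11892 * 0.965 = 11476
Group 4: 9264 * 0.95 = 8801
Group 5: 15105 * 0.955 = 14425
Giving 7412 / 7192 / 11476 / 8801 / 14425.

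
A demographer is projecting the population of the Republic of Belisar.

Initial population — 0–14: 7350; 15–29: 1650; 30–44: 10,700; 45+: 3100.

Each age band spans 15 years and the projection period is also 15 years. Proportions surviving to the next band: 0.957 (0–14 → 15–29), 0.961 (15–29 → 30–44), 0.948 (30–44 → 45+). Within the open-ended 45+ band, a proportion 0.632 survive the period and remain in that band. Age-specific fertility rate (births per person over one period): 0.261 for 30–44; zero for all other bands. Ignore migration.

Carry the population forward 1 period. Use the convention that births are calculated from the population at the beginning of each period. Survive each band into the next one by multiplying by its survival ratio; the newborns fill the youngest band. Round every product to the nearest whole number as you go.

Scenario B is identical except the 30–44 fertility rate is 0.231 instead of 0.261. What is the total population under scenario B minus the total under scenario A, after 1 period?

-321

Numbering the groups 1..4 from youngest to oldest:
After projecting period 1:
Births: 10700 * 0.261 = 2793
Group 2: 7350 * 0.957 = 7034
Group 3: 1650 * 0.961 = 1586
Group 4: 10700 * 0.948 + 3100 * 0.632 = 10144 + 1959 = 12103
Giving 2793 / 7034 / 1586 / 12103.
Scenario A total after 1 period: 23516
Scenario B projection —
After projecting period 1:
Births: 10700 * 0.231 = 2472
Group 2: 7350 * 0.957 = 7034
Group 3: 1650 * 0.961 = 1586
Group 4: 10700 * 0.948 + 3100 * 0.632 = 10144 + 1959 = 12103
Giving 2472 / 7034 / 1586 / 12103.
Scenario B total after 1 period: 23195
Difference B − A = 23195 − 23516 = -321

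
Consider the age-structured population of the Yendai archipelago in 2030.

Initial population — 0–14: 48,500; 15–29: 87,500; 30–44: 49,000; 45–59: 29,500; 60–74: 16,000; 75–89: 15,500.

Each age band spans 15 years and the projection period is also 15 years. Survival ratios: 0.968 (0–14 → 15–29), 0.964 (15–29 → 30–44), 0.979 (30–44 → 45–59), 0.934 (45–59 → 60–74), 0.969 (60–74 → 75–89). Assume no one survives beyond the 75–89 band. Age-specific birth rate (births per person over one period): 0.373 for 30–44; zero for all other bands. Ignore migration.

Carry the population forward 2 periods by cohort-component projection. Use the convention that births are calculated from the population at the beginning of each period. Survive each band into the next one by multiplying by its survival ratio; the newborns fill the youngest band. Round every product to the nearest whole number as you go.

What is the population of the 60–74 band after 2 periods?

— Period 1 —
Births: 49000 × 0.373 = 18277
15–29: 48500 × 0.968 = 46948
30–44: 87500 × 0.964 = 84350
45–59: 49000 × 0.979 = 47971
60–74: 29500 × 0.934 = 27553
75–89: 16000 × 0.969 = 15504
Population now: 0–14=18277, 15–29=46948, 30–44=84350, 45–59=47971, 60–74=27553, 75–89=15504
— Period 2 —
Births: 84350 × 0.373 = 31463
15–29: 18277 × 0.968 = 17692
30–44: 46948 × 0.964 = 45258
45–59: 84350 × 0.979 = 82579
60–74: 47971 × 0.934 = 44805
75–89: 27553 × 0.969 = 26699
Population now: 0–14=31463, 15–29=17692, 30–44=45258, 45–59=82579, 60–74=44805, 75–89=26699

44805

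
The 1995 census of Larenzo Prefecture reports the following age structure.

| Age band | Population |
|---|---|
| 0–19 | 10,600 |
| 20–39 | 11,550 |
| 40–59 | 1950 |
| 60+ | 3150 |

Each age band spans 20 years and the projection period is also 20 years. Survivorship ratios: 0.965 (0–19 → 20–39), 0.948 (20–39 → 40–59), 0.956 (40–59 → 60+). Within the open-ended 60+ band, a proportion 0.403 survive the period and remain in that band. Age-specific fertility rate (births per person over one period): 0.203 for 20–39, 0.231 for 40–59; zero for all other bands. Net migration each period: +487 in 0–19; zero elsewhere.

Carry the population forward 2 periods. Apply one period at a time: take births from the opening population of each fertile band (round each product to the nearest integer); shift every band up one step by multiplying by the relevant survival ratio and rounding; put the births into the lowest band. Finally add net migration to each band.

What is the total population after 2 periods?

29686

Let band 1 be 0–19 through band 4 = 60+.
After projecting period 1:
Births: 11550 * 0.203 = 2345, 1950 * 0.231 = 450 → total 2795
Band 2: 10600 * 0.965 = 10229
Band 3: 11550 * 0.948 = 10949
Band 4: 1950 * 0.956 + 3150 * 0.403 = 1864 + 1269 = 3133
Net migration: Band 1 + 487 → 3282
Giving 3282 / 10229 / 10949 / 3133.
After projecting period 2:
Births: 10229 * 0.203 = 2076, 10949 * 0.231 = 2529 → total 4605
Band 2: 3282 * 0.965 = 3167
Band 3: 10229 * 0.948 = 9697
Band 4: 10949 * 0.956 + 3133 * 0.403 = 10467 + 1263 = 11730
Net migration: Band 1 + 487 → 5092
Giving 5092 / 3167 / 9697 / 11730.
Total after period 2: 5092 + 3167 + 9697 + 11730 = 29686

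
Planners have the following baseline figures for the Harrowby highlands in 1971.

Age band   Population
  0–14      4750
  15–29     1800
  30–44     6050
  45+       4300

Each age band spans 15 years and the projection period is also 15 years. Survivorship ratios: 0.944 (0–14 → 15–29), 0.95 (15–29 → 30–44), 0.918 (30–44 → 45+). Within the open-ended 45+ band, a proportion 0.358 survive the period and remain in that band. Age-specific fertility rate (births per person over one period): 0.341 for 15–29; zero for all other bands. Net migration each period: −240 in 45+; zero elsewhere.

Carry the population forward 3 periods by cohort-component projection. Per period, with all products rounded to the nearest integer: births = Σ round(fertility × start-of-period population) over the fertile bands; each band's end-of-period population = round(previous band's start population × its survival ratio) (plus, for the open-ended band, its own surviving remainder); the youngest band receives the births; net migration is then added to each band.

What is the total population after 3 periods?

Period 1.
Births: 1800 × 0.341 = 614
15–29: 4750 × 0.944 = 4484
30–44: 1800 × 0.95 = 1710
45+: 6050 × 0.918 + 4300 × 0.358 = 5554 + 1539 = 7093
Net migration: 45+ − 240 → 6853
Population now: 0–14=614, 15–29=4484, 30–44=1710, 45+=6853
Period 2.
Births: 4484 × 0.341 = 1529
15–29: 614 × 0.944 = 580
30–44: 4484 × 0.95 = 4260
45+: 1710 × 0.918 + 6853 × 0.358 = 1570 + 2453 = 4023
Net migration: 45+ − 240 → 3783
Population now: 0–14=1529, 15–29=580, 30–44=4260, 45+=3783
Period 3.
Births: 580 × 0.341 = 198
15–29: 1529 × 0.944 = 1443
30–44: 580 × 0.95 = 551
45+: 4260 × 0.918 + 3783 × 0.358 = 3911 + 1354 = 5265
Net migration: 45+ − 240 → 5025
Population now: 0–14=198, 15–29=1443, 30–44=551, 45+=5025
Total after period 3: 198 + 1443 + 551 + 5025 = 7217

7217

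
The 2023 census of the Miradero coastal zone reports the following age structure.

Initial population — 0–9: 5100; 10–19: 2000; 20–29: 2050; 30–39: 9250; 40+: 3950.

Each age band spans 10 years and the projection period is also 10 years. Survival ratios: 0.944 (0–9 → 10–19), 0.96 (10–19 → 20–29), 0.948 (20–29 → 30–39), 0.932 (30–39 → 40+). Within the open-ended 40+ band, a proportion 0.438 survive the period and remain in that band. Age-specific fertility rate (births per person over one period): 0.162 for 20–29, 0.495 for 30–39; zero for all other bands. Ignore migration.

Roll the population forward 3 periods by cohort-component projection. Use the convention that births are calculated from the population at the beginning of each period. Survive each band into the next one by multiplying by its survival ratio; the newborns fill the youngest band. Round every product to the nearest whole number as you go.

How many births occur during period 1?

4911

— Period 1 —
Births: 2050 × 0.162 = 332  |  9250 × 0.495 = 4579 ⇒ total 4911
10–19: 5100 × 0.944 = 4814
20–29: 2000 × 0.96 = 1920
30–39: 2050 × 0.948 = 1943
40+: 9250 × 0.932 + 3950 × 0.438 = 8621 + 1730 = 10351
→ [4911, 4814, 1920, 1943, 10351]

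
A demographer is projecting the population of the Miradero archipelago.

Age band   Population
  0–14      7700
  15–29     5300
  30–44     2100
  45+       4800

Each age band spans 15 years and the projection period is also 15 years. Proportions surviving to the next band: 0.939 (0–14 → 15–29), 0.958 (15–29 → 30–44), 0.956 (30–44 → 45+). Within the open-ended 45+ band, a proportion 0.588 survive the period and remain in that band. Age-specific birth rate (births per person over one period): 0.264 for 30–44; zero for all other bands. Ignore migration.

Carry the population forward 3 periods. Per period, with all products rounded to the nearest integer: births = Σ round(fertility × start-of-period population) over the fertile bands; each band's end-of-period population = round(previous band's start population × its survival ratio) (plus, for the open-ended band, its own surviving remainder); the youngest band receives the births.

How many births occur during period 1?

Let group 1 be 0–14 through group 4 = 45+.
[period 1]
Births: 2100 * 0.264 = 554
Group 2: 7700 * 0.939 = 7230
Group 3: 5300 * 0.958 = 5077
Group 4: 2100 * 0.956 + 4800 * 0.588 = 2008 + 2822 = 4830
Population now: 0–14=554, 15–29=7230, 30–44=5077, 45+=4830

554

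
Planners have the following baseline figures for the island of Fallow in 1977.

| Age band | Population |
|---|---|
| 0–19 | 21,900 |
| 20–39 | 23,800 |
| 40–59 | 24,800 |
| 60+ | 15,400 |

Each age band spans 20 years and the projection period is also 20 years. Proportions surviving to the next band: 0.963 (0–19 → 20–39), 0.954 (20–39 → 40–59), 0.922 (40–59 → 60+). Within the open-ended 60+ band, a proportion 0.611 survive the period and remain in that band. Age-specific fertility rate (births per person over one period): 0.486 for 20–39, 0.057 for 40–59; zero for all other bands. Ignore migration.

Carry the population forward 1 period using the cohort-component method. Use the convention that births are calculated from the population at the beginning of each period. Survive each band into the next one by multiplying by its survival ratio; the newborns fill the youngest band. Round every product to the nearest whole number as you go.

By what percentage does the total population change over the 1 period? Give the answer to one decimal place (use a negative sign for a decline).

3.7

After projecting period 1:
Births: 23800 × 0.486 = 11567  |  24800 × 0.057 = 1414 → total 12981
20–39: 21900 × 0.963 = 21090
40–59: 23800 × 0.954 = 22705
60+: 24800 × 0.922 + 15400 × 0.611 = 22866 + 9409 = 32275
Population now: 0–19=12981, 20–39=21090, 40–59=22705, 60+=32275
Total: 85900 → 89051; change = 3151; percentage change = 3.7%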